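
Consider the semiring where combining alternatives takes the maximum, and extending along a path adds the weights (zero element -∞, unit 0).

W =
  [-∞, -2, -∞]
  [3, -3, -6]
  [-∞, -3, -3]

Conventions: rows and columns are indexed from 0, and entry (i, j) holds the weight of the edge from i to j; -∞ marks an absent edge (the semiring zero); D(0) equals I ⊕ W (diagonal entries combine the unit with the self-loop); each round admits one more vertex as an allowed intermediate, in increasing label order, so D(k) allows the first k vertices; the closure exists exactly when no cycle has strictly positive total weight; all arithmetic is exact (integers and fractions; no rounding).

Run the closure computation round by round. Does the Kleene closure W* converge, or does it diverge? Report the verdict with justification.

D(0):
  [0, -2, -∞]
  [3, 0, -6]
  [-∞, -3, 0]
Detection: at round 1, diagonal entry (1, 1) turns strictly positive.
Key observation: the cycle 1->0->1 has total weight 3 + (-2), which is strictly positive.
Answer: DIVERGES — positive cycle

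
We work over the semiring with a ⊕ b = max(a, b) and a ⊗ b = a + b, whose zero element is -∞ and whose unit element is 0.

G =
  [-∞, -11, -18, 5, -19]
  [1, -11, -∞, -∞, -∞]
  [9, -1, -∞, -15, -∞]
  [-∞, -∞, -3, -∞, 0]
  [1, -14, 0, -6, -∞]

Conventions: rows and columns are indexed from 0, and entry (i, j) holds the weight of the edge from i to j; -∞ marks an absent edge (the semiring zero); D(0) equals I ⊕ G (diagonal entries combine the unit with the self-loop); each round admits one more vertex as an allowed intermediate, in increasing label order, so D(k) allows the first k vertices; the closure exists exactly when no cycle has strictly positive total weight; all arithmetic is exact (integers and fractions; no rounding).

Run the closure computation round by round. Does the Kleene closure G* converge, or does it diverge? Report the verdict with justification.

D(0):
  [0, -11, -18, 5, -19]
  [1, 0, -∞, -∞, -∞]
  [9, -1, 0, -15, -∞]
  [-∞, -∞, -3, 0, 0]
  [1, -14, 0, -6, 0]
D(1):
  [0, -11, -18, 5, -19]
  [1, 0, -17, 6, -18]
  [9, -1, 0, 14, -10]
  [-∞, -∞, -3, 0, 0]
  [1, -10, 0, 6, 0]
D(2):
  [0, -11, -18, 5, -19]
  [1, 0, -17, 6, -18]
  [9, -1, 0, 14, -10]
  [-∞, -∞, -3, 0, 0]
  [1, -10, 0, 6, 0]
Detection: at round 3, diagonal entry (3, 3) turns strictly positive.
Key observation: the cycle 3->2->0->3 has total weight (-3) + 9 + 5, which is strictly positive.
Answer: DIVERGES — positive cycle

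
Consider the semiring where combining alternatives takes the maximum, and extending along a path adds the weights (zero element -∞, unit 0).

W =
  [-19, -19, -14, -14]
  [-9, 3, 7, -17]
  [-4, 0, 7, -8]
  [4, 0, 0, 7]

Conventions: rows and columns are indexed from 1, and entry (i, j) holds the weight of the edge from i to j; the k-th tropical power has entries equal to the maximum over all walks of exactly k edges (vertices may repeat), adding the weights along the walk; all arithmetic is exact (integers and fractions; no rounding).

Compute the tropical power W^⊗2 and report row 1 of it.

W^⊗2:
  [-10, -14, -7, -7]
  [3, 7, 14, -1]
  [3, 7, 14, -1]
  [11, 7, 7, 14]
Answer: row 1 of W^⊗2 = [-10, -14, -7, -7]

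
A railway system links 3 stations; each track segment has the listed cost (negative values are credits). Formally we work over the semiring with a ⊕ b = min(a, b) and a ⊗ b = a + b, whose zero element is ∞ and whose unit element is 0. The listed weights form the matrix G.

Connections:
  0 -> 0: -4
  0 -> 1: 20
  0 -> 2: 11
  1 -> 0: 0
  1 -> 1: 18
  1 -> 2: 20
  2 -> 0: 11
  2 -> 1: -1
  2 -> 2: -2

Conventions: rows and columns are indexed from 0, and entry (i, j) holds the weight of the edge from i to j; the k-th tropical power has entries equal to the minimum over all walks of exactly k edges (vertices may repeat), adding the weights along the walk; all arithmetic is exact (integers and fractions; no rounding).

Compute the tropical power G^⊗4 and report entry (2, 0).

G^⊗2:
  [-8, 10, 7]
  [-4, 19, 11]
  [-1, -3, -4]
G^⊗3:
  [-12, 6, 3]
  [-8, 10, 7]
  [-5, -5, -6]
G^⊗4:
  [-16, 2, -1]
  [-12, 6, 3]
  [-9, -7, -8]
Key observation: the optimum is the walk 2->1->0->0->0, with weight (-1) + 0 + (-4) + (-4) = -9.
Optimal value attained by: walk 2->1->0->0->0.
Answer: (G^⊗4)[2][0] = -9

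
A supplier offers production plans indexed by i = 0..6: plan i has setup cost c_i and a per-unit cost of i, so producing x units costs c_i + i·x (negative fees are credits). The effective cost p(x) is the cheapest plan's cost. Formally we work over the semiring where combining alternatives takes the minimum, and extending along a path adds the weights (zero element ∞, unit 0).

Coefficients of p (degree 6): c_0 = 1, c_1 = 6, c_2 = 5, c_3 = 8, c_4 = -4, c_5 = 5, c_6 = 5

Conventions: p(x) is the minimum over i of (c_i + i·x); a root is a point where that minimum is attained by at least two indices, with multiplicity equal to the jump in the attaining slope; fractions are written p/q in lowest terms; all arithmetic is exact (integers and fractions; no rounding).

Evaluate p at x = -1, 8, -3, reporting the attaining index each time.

p(-1) = min(1+0·(-1)=1, 6+1·(-1)=5, 5+2·(-1)=3, 8+3·(-1)=5, -4+4·(-1)=-8, 5+5·(-1)=0, 5+6·(-1)=-1) = -8 (attained by i=4)
p(8) = min(1+0·8=1, 6+1·8=14, 5+2·8=21, 8+3·8=32, -4+4·8=28, 5+5·8=45, 5+6·8=53) = 1 (attained by i=0)
p(-3) = min(1+0·(-3)=1, 6+1·(-3)=3, 5+2·(-3)=-1, 8+3·(-3)=-1, -4+4·(-3)=-16, 5+5·(-3)=-10, 5+6·(-3)=-13) = -16 (attained by i=4)
Answer: p(-1) = -8; p(8) = 1; p(-3) = -16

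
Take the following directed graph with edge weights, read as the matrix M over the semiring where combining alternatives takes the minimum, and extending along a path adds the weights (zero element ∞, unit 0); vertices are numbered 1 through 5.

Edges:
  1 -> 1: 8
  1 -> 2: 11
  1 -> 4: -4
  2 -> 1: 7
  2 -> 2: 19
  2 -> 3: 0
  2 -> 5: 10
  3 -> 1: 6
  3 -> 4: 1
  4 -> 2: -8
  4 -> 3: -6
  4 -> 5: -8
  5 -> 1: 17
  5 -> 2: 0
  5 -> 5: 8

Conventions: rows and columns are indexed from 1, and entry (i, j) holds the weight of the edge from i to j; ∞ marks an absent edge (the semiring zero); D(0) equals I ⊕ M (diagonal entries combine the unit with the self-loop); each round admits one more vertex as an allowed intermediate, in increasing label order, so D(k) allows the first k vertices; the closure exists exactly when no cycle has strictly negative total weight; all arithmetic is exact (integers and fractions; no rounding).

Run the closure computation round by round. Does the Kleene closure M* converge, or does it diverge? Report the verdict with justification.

D(0):
  [0, 11, ∞, -4, ∞]
  [7, 0, 0, ∞, 10]
  [6, ∞, 0, 1, ∞]
  [∞, -8, -6, 0, -8]
  [17, 0, ∞, ∞, 0]
D(1):
  [0, 11, ∞, -4, ∞]
  [7, 0, 0, 3, 10]
  [6, 17, 0, 1, ∞]
  [∞, -8, -6, 0, -8]
  [17, 0, ∞, 13, 0]
Detection: at round 2, diagonal entry (4, 4) turns strictly negative.
Key observation: the cycle 4->2->1->4 has total weight (-8) + 7 + (-4), which is strictly negative.
Answer: DIVERGES — negative cycle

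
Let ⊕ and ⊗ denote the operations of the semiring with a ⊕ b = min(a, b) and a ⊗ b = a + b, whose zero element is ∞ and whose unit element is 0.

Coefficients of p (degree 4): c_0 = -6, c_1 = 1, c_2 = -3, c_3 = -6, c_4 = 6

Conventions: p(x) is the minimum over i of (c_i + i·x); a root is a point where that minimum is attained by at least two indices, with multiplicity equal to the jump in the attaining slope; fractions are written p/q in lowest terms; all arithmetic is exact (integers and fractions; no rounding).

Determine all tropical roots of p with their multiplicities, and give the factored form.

hull edge (i=0, c=-6) to (i=3, c=-6): slope 0, span 3
hull edge (i=3, c=-6) to (i=4, c=6): slope 12, span 1
Factored form: p(x) = 6 ⊗ (x ⊕ (-12)) ⊗ (x ⊕ 0) ⊗ (x ⊕ 0) ⊗ (x ⊕ 0)
Answer: roots = -12 (mult 1), 0 (mult 3)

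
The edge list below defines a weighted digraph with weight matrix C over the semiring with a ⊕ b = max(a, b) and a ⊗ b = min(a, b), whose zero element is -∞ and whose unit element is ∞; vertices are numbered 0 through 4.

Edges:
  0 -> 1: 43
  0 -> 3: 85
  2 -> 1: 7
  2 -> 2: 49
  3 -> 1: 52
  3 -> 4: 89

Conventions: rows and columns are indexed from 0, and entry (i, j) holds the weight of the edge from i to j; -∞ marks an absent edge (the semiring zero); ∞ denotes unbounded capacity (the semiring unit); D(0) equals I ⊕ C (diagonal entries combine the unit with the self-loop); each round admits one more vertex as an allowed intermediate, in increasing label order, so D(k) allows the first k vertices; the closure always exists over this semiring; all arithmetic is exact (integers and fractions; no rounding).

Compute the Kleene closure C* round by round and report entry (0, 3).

D(0):
  [∞, 43, -∞, 85, -∞]
  [-∞, ∞, -∞, -∞, -∞]
  [-∞, 7, ∞, -∞, -∞]
  [-∞, 52, -∞, ∞, 89]
  [-∞, -∞, -∞, -∞, ∞]
D(1):
  [∞, 43, -∞, 85, -∞]
  [-∞, ∞, -∞, -∞, -∞]
  [-∞, 7, ∞, -∞, -∞]
  [-∞, 52, -∞, ∞, 89]
  [-∞, -∞, -∞, -∞, ∞]
D(2):
  [∞, 43, -∞, 85, -∞]
  [-∞, ∞, -∞, -∞, -∞]
  [-∞, 7, ∞, -∞, -∞]
  [-∞, 52, -∞, ∞, 89]
  [-∞, -∞, -∞, -∞, ∞]
D(3):
  [∞, 43, -∞, 85, -∞]
  [-∞, ∞, -∞, -∞, -∞]
  [-∞, 7, ∞, -∞, -∞]
  [-∞, 52, -∞, ∞, 89]
  [-∞, -∞, -∞, -∞, ∞]
D(4):
  [∞, 52, -∞, 85, 85]
  [-∞, ∞, -∞, -∞, -∞]
  [-∞, 7, ∞, -∞, -∞]
  [-∞, 52, -∞, ∞, 89]
  [-∞, -∞, -∞, -∞, ∞]
D(5):
  [∞, 52, -∞, 85, 85]
  [-∞, ∞, -∞, -∞, -∞]
  [-∞, 7, ∞, -∞, -∞]
  [-∞, 52, -∞, ∞, 89]
  [-∞, -∞, -∞, -∞, ∞]
Answer: C*[0][3] = 85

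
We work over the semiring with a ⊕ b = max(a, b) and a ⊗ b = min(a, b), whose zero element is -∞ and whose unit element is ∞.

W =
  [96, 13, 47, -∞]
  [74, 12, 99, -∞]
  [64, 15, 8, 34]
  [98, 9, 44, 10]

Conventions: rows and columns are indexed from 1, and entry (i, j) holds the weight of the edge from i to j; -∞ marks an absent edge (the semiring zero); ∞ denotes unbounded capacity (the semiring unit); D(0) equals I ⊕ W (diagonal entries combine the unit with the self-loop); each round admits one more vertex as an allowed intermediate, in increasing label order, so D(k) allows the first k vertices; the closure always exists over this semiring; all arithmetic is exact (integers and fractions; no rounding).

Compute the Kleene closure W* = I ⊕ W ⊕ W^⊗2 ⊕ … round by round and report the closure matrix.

D(0):
  [∞, 13, 47, -∞]
  [74, ∞, 99, -∞]
  [64, 15, ∞, 34]
  [98, 9, 44, ∞]
D(1):
  [∞, 13, 47, -∞]
  [74, ∞, 99, -∞]
  [64, 15, ∞, 34]
  [98, 13, 47, ∞]
D(2):
  [∞, 13, 47, -∞]
  [74, ∞, 99, -∞]
  [64, 15, ∞, 34]
  [98, 13, 47, ∞]
D(3):
  [∞, 15, 47, 34]
  [74, ∞, 99, 34]
  [64, 15, ∞, 34]
  [98, 15, 47, ∞]
D(4):
  [∞, 15, 47, 34]
  [74, ∞, 99, 34]
  [64, 15, ∞, 34]
  [98, 15, 47, ∞]
Answer: W* = [[∞, 15, 47, 34], [74, ∞, 99, 34], [64, 15, ∞, 34], [98, 15, 47, ∞]]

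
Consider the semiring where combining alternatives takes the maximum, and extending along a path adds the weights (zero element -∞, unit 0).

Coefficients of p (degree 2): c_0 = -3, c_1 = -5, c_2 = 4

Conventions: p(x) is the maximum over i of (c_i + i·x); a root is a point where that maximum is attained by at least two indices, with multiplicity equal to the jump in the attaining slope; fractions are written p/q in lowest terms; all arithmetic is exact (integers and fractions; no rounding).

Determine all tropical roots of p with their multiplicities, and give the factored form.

hull edge (i=0, c=-3) to (i=2, c=4): slope 7/2, span 2
Factored form: p(x) = 4 ⊗ (x ⊕ (-7/2)) ⊗ (x ⊕ (-7/2))
Answer: roots = -7/2 (mult 2)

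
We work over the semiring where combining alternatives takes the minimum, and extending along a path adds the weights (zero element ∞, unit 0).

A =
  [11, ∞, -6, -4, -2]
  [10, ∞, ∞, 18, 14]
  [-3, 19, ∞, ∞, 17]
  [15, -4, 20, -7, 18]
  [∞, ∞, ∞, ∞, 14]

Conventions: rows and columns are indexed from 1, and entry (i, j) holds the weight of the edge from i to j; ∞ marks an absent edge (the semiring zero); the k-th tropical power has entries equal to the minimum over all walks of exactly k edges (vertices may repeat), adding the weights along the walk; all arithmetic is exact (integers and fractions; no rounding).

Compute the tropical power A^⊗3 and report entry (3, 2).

A^⊗2:
  [-9, -8, 5, -11, 9]
  [21, 14, 4, 6, 8]
  [8, ∞, -9, -7, -5]
  [6, -11, 9, -14, 10]
  [∞, ∞, ∞, ∞, 28]
A^⊗3:
  [2, -15, -15, -18, -11]
  [1, 2, 15, -1, 19]
  [-12, -11, 2, -14, 6]
  [-1, -18, 0, -21, 3]
  [∞, ∞, ∞, ∞, 42]
Key observation: the optimum is the walk 3->1->4->2, with weight (-3) + (-4) + (-4) = -11.
Optimal value attained by: walk 3->1->4->2.
Answer: (A^⊗3)[3][2] = -11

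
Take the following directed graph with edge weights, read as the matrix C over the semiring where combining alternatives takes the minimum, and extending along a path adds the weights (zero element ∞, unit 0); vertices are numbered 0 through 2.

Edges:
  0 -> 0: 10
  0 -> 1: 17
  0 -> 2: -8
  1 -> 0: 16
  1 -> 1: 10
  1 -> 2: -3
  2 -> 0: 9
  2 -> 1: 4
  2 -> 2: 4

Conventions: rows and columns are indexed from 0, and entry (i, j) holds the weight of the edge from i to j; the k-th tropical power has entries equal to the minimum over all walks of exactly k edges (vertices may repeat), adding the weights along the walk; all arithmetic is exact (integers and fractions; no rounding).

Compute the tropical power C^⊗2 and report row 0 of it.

C^⊗2:
  [1, -4, -4]
  [6, 1, 1]
  [13, 8, 1]
Answer: row 0 of C^⊗2 = [1, -4, -4]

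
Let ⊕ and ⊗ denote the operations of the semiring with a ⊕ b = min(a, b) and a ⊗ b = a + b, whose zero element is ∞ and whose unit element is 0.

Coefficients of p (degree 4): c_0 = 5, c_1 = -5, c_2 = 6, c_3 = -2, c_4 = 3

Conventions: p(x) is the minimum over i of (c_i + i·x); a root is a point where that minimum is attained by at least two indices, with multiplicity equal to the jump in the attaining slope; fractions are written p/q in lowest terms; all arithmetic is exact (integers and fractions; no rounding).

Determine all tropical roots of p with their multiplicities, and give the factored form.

hull edge (i=0, c=5) to (i=1, c=-5): slope -10, span 1
hull edge (i=1, c=-5) to (i=3, c=-2): slope 3/2, span 2
hull edge (i=3, c=-2) to (i=4, c=3): slope 5, span 1
Factored form: p(x) = 3 ⊗ (x ⊕ (-5)) ⊗ (x ⊕ (-3/2)) ⊗ (x ⊕ (-3/2)) ⊗ (x ⊕ 10)
Answer: roots = -5 (mult 1), -3/2 (mult 2), 10 (mult 1)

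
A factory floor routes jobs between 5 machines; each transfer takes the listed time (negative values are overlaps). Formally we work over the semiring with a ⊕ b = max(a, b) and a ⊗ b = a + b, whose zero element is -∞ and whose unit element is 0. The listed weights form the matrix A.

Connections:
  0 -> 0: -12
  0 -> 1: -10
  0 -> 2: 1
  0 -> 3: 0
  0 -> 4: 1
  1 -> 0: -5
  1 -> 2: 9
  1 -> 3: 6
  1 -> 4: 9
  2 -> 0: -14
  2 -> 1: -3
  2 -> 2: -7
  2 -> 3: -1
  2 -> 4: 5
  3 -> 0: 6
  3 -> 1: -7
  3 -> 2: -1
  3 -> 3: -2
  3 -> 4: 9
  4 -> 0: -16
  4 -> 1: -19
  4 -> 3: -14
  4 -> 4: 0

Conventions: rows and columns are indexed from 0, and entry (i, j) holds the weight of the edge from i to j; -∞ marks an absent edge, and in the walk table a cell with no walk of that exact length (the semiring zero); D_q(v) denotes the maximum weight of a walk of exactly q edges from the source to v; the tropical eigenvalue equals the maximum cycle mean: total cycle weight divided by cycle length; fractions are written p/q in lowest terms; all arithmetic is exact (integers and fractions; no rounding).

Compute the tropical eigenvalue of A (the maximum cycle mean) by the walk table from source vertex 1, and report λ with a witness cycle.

q=0: [-∞, 0, -∞, -∞, -∞]
q=1: [-5, -∞, 9, 6, 9]
q=2: [12, 6, 5, 8, 15]
q=3: [14, 2, 15, 12, 17]
q=4: [18, 12, 15, 14, 21]
q=5: [20, 12, 21, 18, 23]
Optimal cycle mean attained by: cycle 0->3->0, total 0 + 6, length 2.
Answer: λ = 3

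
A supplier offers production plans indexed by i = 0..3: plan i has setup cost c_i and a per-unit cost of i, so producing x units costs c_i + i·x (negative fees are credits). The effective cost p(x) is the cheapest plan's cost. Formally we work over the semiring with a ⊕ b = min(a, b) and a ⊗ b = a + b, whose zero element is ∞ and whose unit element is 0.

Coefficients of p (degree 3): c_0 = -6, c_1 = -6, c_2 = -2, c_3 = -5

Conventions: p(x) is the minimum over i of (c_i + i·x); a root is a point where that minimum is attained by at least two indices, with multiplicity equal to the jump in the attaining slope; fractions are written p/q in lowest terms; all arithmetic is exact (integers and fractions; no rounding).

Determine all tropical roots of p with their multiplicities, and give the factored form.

hull edge (i=0, c=-6) to (i=1, c=-6): slope 0, span 1
hull edge (i=1, c=-6) to (i=3, c=-5): slope 1/2, span 2
Factored form: p(x) = -5 ⊗ (x ⊕ (-1/2)) ⊗ (x ⊕ (-1/2)) ⊗ (x ⊕ 0)
Answer: roots = -1/2 (mult 2), 0 (mult 1)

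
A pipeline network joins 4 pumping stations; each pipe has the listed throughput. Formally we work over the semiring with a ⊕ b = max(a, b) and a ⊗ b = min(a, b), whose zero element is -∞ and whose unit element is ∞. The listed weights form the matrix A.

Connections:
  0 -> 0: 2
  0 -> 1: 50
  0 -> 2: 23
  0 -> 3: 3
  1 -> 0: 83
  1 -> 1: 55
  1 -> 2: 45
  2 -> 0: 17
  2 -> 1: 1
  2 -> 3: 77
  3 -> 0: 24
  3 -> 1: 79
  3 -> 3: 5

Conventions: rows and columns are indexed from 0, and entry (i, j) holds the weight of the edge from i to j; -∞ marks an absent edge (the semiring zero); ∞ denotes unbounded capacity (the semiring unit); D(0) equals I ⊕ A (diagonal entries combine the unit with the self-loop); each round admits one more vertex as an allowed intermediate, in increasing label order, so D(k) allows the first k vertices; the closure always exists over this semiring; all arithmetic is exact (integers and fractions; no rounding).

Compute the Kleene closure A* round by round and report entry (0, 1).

D(0):
  [∞, 50, 23, 3]
  [83, ∞, 45, -∞]
  [17, 1, ∞, 77]
  [24, 79, -∞, ∞]
D(1):
  [∞, 50, 23, 3]
  [83, ∞, 45, 3]
  [17, 17, ∞, 77]
  [24, 79, 23, ∞]
D(2):
  [∞, 50, 45, 3]
  [83, ∞, 45, 3]
  [17, 17, ∞, 77]
  [79, 79, 45, ∞]
D(3):
  [∞, 50, 45, 45]
  [83, ∞, 45, 45]
  [17, 17, ∞, 77]
  [79, 79, 45, ∞]
D(4):
  [∞, 50, 45, 45]
  [83, ∞, 45, 45]
  [77, 77, ∞, 77]
  [79, 79, 45, ∞]
Answer: A*[0][1] = 50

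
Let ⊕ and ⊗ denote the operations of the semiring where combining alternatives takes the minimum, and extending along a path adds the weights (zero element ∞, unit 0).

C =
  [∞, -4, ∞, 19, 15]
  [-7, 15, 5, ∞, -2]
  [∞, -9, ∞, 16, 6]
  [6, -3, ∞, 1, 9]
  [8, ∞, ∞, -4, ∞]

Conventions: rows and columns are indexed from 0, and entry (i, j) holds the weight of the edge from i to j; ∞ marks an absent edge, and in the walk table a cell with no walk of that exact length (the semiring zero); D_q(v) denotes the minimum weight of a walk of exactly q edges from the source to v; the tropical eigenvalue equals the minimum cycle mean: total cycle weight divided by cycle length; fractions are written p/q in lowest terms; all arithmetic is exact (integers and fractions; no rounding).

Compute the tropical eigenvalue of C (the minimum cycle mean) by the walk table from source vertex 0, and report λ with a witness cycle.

q=0: [0, ∞, ∞, ∞, ∞]
q=1: [∞, -4, ∞, 19, 15]
q=2: [-11, 11, 1, 11, -6]
q=3: [2, -15, 16, -10, 4]
q=4: [-22, -13, -10, -9, -17]
q=5: [-20, -26, -8, -21, -15]
Optimal cycle mean attained by: cycle 0->1->0, total (-4) + (-7), length 2.
Answer: λ = -11/2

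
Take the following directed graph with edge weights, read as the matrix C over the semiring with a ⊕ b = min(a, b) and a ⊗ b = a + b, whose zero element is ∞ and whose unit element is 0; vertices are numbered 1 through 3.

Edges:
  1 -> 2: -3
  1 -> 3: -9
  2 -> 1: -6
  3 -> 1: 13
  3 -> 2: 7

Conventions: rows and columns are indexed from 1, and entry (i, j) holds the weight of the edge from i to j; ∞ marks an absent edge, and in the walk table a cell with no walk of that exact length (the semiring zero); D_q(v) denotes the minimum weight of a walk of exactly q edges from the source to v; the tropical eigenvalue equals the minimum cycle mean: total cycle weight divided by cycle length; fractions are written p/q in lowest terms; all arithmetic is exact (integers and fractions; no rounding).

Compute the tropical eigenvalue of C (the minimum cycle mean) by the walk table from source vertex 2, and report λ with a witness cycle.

q=0: [∞, 0, ∞]
q=1: [-6, ∞, ∞]
q=2: [∞, -9, -15]
q=3: [-15, -8, ∞]
Optimal cycle mean attained by: cycle 1->2->1, total (-3) + (-6), length 2.
Answer: λ = -9/2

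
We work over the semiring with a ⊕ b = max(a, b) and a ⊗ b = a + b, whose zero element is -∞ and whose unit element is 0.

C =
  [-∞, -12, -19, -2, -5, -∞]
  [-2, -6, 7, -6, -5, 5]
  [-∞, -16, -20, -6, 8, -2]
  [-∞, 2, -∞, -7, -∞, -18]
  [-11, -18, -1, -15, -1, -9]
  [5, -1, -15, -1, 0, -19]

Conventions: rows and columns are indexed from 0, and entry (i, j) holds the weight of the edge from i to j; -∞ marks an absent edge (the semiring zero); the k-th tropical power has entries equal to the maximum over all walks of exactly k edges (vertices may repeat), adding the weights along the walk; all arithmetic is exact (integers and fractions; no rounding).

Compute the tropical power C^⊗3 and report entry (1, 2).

C^⊗2:
  [-14, 0, -5, -9, -6, -7]
  [10, 4, 1, 4, 15, 5]
  [3, -3, 7, -3, 7, -1]
  [0, -4, 9, -4, -3, 7]
  [-4, -10, -2, -7, 7, -3]
  [-3, 1, 6, 3, 0, 4]
C^⊗3:
  [-2, -6, 7, -6, 3, 5]
  [10, 6, 14, 8, 14, 9]
  [4, -1, 6, 1, 15, 5]
  [12, 6, 3, 6, 17, 7]
  [2, -4, 6, -4, 6, -2]
  [9, 5, 8, 3, 14, 6]
Key observation: the optimum is the walk 1->2->4->2, with weight 7 + 8 + (-1) = 14.
Optimal value attained by: walk 1->2->4->2.
Answer: (C^⊗3)[1][2] = 14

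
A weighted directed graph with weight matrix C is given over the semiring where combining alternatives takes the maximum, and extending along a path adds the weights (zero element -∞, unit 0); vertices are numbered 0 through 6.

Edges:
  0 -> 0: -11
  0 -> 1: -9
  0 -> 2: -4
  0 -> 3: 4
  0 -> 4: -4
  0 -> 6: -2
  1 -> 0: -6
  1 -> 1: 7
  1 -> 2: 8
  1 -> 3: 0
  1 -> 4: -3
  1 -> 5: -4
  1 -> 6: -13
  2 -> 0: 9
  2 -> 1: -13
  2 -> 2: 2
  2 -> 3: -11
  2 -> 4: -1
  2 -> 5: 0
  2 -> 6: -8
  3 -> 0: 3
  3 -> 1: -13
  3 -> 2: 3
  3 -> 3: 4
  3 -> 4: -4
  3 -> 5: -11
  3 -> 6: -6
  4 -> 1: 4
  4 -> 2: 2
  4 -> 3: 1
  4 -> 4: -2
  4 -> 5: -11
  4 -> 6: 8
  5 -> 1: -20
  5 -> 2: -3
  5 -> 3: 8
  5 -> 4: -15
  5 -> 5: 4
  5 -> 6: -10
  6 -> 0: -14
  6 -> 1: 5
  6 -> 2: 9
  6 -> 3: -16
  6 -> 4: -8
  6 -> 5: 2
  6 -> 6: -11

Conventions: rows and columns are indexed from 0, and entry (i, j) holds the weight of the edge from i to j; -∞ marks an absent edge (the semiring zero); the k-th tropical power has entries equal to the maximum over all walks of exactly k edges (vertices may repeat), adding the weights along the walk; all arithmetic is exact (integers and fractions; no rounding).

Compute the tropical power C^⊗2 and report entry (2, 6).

C^⊗2:
  [7, 3, 7, 8, 0, 0, 4]
  [17, 14, 15, 7, 7, 8, 5]
  [11, 3, 5, 13, 5, 4, 7]
  [12, 0, 7, 8, 2, 3, 4]
  [11, 13, 17, 5, 1, 10, 6]
  [11, -5, 11, 12, 4, 8, 2]
  [18, 12, 13, 10, 8, 9, 1]
Key observation: the optimum is the walk 2->0->6, with weight 9 + (-2) = 7.
Optimal value attained by: walk 2->0->6.
Answer: (C^⊗2)[2][6] = 7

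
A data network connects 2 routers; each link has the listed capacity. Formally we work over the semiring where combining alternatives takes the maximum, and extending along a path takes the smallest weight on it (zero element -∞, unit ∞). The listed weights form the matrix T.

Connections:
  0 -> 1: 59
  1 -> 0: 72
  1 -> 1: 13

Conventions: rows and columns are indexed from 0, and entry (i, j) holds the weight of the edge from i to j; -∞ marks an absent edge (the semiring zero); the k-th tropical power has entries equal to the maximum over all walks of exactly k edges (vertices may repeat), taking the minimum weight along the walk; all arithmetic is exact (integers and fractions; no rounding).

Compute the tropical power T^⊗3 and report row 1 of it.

T^⊗2:
  [59, 13]
  [13, 59]
T^⊗3:
  [13, 59]
  [59, 13]
Answer: row 1 of T^⊗3 = [59, 13]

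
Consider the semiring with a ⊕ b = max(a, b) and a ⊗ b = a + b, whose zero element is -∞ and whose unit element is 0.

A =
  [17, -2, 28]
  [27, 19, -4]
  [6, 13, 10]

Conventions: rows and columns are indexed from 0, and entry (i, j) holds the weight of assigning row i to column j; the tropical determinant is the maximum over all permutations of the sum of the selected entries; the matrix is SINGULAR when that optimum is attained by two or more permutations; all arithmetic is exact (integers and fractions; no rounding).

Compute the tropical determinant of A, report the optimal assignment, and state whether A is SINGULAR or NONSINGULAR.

σ = (0, 1, 2): 17 + 19 + 10 = 46
σ = (0, 2, 1): 17 + (-4) + 13 = 26
σ = (1, 0, 2): (-2) + 27 + 10 = 35
σ = (1, 2, 0): (-2) + (-4) + 6 = 0
σ = (2, 0, 1): 28 + 27 + 13 = 68
σ = (2, 1, 0): 28 + 19 + 6 = 53
Optimal value attained by: σ = (2, 0, 1).
Answer: det⊕(A) = 68; verdict: NONSINGULAR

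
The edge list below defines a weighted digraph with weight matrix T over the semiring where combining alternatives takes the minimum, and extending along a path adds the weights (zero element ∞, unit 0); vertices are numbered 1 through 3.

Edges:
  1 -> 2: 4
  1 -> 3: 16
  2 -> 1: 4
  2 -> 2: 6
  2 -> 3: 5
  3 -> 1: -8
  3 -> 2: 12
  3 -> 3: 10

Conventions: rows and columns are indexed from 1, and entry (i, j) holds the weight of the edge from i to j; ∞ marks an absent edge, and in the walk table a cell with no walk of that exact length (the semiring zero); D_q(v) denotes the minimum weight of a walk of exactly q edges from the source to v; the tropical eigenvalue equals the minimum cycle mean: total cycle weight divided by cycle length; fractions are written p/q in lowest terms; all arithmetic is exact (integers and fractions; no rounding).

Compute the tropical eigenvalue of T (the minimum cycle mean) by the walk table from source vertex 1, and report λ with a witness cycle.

q=0: [0, ∞, ∞]
q=1: [∞, 4, 16]
q=2: [8, 10, 9]
q=3: [1, 12, 15]
Optimal cycle mean attained by: cycle 1->2->3->1, total 4 + 5 + (-8), length 3.
Answer: λ = 1/3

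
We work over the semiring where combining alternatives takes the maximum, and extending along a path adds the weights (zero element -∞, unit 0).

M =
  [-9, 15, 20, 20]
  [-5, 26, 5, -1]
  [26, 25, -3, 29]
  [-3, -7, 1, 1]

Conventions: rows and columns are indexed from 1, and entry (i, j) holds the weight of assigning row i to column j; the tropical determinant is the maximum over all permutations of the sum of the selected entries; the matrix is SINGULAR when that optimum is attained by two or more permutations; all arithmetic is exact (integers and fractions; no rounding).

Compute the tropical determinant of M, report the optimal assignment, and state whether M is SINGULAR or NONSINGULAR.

σ = (1, 2, 3, 4): (-9) + 26 + (-3) + 1 = 15
σ = (1, 2, 4, 3): (-9) + 26 + 29 + 1 = 47
σ = (1, 3, 2, 4): (-9) + 5 + 25 + 1 = 22
σ = (1, 3, 4, 2): (-9) + 5 + 29 + (-7) = 18
σ = (1, 4, 2, 3): (-9) + (-1) + 25 + 1 = 16
σ = (1, 4, 3, 2): (-9) + (-1) + (-3) + (-7) = -20
σ = (2, 1, 3, 4): 15 + (-5) + (-3) + 1 = 8
σ = (2, 1, 4, 3): 15 + (-5) + 29 + 1 = 40
σ = (2, 3, 1, 4): 15 + 5 + 26 + 1 = 47
σ = (2, 3, 4, 1): 15 + 5 + 29 + (-3) = 46
σ = (2, 4, 1, 3): 15 + (-1) + 26 + 1 = 41
σ = (2, 4, 3, 1): 15 + (-1) + (-3) + (-3) = 8
σ = (3, 1, 2, 4): 20 + (-5) + 25 + 1 = 41
σ = (3, 1, 4, 2): 20 + (-5) + 29 + (-7) = 37
σ = (3, 2, 1, 4): 20 + 26 + 26 + 1 = 73
σ = (3, 2, 4, 1): 20 + 26 + 29 + (-3) = 72
σ = (3, 4, 1, 2): 20 + (-1) + 26 + (-7) = 38
σ = (3, 4, 2, 1): 20 + (-1) + 25 + (-3) = 41
σ = (4, 1, 2, 3): 20 + (-5) + 25 + 1 = 41
σ = (4, 1, 3, 2): 20 + (-5) + (-3) + (-7) = 5
σ = (4, 2, 1, 3): 20 + 26 + 26 + 1 = 73
σ = (4, 2, 3, 1): 20 + 26 + (-3) + (-3) = 40
σ = (4, 3, 1, 2): 20 + 5 + 26 + (-7) = 44
σ = (4, 3, 2, 1): 20 + 5 + 25 + (-3) = 47
Optimal value attained by: σ = (3, 2, 1, 4).
Answer: det⊕(M) = 73; verdict: SINGULAR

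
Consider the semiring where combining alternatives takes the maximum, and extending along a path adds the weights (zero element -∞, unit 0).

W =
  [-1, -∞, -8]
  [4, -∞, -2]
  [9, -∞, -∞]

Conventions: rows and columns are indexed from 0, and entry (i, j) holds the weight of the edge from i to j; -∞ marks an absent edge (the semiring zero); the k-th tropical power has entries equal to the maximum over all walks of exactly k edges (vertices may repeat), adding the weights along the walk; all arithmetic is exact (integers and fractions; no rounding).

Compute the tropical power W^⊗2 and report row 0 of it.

W^⊗2:
  [1, -∞, -9]
  [7, -∞, -4]
  [8, -∞, 1]
Answer: row 0 of W^⊗2 = [1, -∞, -9]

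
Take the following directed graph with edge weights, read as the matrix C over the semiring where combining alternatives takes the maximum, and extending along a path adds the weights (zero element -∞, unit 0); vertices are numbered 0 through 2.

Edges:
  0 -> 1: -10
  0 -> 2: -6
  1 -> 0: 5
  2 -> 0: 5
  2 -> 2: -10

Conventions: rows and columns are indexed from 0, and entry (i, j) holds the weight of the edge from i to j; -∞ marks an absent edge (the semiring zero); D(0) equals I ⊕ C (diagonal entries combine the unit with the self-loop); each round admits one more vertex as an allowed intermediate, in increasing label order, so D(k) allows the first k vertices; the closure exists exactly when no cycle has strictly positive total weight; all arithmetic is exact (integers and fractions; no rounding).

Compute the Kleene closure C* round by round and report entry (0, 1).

D(0):
  [0, -10, -6]
  [5, 0, -∞]
  [5, -∞, 0]
D(1):
  [0, -10, -6]
  [5, 0, -1]
  [5, -5, 0]
D(2):
  [0, -10, -6]
  [5, 0, -1]
  [5, -5, 0]
D(3):
  [0, -10, -6]
  [5, 0, -1]
  [5, -5, 0]
Answer: C*[0][1] = -10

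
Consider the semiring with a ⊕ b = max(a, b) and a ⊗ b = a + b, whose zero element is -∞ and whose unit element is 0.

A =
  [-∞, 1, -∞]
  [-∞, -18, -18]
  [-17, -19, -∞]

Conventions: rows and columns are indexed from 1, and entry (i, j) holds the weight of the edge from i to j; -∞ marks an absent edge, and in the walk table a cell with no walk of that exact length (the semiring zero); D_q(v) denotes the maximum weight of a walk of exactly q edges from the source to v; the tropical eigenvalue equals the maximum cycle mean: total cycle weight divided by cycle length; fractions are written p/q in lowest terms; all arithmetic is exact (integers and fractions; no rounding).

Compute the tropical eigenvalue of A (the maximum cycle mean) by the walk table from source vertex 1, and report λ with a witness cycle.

q=0: [0, -∞, -∞]
q=1: [-∞, 1, -∞]
q=2: [-∞, -17, -17]
q=3: [-34, -35, -35]
Optimal cycle mean attained by: cycle 1->2->3->1, total 1 + (-18) + (-17), length 3.
Answer: λ = -34/3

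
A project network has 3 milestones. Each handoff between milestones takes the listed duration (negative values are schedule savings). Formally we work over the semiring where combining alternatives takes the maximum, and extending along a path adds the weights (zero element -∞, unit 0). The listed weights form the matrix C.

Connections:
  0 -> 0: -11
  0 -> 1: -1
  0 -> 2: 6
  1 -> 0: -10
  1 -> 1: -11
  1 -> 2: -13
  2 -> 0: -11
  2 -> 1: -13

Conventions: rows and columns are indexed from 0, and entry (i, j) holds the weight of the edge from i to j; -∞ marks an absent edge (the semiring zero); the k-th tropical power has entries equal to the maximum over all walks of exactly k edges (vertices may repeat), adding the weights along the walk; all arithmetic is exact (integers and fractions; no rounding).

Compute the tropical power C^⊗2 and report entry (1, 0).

C^⊗2:
  [-5, -7, -5]
  [-21, -11, -4]
  [-22, -12, -5]
Key observation: the optimum is the walk 1->0->0, with weight (-10) + (-11) = -21.
Optimal value attained by: walk 1->0->0.
Answer: (C^⊗2)[1][0] = -21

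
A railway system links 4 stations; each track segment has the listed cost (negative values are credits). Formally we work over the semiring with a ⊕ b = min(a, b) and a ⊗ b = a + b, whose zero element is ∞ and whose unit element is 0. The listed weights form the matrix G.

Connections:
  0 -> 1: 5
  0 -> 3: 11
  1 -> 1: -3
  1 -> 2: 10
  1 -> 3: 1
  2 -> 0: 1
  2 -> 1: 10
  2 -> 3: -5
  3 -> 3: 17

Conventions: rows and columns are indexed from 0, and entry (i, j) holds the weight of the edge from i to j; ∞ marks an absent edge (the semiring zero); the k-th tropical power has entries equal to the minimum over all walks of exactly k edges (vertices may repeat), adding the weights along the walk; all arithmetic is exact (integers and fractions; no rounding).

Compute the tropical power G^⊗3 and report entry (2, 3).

G^⊗2:
  [∞, 2, 15, 6]
  [11, -6, 7, -2]
  [∞, 6, 20, 11]
  [∞, ∞, ∞, 34]
G^⊗3:
  [16, -1, 12, 3]
  [8, -9, 4, -5]
  [21, 3, 16, 7]
  [∞, ∞, ∞, 51]
Key observation: the optimum is the walk 2->0->1->3, with weight 1 + 5 + 1 = 7.
Optimal value attained by: walk 2->0->1->3.
Answer: (G^⊗3)[2][3] = 7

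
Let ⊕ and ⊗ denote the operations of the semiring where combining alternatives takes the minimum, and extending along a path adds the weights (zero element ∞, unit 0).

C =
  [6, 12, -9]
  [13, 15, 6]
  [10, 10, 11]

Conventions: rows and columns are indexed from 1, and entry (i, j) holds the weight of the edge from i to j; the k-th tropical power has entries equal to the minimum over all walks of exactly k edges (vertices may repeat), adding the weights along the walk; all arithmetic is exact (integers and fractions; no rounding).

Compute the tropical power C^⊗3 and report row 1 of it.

C^⊗2:
  [1, 1, -3]
  [16, 16, 4]
  [16, 21, 1]
C^⊗3:
  [7, 7, -8]
  [14, 14, 7]
  [11, 11, 7]
Answer: row 1 of C^⊗3 = [7, 7, -8]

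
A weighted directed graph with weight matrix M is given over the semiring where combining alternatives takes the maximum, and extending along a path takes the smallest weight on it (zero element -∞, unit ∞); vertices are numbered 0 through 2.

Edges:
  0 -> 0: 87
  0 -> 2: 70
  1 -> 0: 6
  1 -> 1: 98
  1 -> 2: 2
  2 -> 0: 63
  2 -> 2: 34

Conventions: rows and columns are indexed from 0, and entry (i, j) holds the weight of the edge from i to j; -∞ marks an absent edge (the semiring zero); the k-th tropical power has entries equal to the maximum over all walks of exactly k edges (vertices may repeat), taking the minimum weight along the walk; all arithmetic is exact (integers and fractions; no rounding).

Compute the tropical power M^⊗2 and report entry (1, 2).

M^⊗2:
  [87, -∞, 70]
  [6, 98, 6]
  [63, -∞, 63]
Key observation: the optimum is the walk 1->0->2, with weight 6 min 70 = 6.
Optimal value attained by: walk 1->0->2.
Answer: (M^⊗2)[1][2] = 6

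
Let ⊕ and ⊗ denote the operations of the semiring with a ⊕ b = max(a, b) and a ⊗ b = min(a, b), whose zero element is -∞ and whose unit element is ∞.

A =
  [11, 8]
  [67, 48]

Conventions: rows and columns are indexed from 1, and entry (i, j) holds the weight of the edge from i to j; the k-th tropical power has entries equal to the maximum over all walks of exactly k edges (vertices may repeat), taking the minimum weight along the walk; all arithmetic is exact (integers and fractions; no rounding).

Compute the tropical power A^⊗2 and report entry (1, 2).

A^⊗2:
  [11, 8]
  [48, 48]
Key observation: the optimum is the walk 1->1->2, with weight 11 min 8 = 8.
Optimal value attained by: walk 1->1->2.
Answer: (A^⊗2)[1][2] = 8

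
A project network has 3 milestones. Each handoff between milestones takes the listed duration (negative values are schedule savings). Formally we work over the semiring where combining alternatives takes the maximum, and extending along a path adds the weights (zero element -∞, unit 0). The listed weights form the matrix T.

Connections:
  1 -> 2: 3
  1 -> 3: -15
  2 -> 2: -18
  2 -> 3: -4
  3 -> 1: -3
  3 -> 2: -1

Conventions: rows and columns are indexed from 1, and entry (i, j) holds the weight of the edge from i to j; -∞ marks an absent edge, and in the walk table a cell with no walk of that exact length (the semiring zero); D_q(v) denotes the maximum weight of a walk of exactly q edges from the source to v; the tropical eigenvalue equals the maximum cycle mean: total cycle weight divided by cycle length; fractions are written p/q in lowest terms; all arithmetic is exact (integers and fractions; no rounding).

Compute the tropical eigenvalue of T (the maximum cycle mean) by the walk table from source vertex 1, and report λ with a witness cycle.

q=0: [0, -∞, -∞]
q=1: [-∞, 3, -15]
q=2: [-18, -15, -1]
q=3: [-4, -2, -19]
Optimal cycle mean attained by: cycle 1->2->3->1, total 3 + (-4) + (-3), length 3.
Answer: λ = -4/3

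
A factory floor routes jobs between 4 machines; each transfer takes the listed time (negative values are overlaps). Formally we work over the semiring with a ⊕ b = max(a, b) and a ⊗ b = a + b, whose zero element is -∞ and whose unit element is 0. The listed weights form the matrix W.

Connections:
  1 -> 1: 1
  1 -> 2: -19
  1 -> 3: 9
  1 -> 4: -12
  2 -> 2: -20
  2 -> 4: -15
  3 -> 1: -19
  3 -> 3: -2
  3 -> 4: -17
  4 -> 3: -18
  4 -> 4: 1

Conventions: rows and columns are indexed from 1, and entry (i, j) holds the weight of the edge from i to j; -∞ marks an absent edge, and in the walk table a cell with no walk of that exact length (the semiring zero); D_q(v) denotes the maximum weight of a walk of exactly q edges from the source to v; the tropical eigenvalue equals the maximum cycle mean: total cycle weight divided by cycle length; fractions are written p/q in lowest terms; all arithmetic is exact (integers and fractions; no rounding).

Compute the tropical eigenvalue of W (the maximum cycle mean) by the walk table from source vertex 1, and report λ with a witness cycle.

q=0: [0, -∞, -∞, -∞]
q=1: [1, -19, 9, -12]
q=2: [2, -18, 10, -8]
q=3: [3, -17, 11, -7]
q=4: [4, -16, 12, -6]
Optimal cycle mean attained by: cycle 1->1, total 1, length 1.
Answer: λ = 1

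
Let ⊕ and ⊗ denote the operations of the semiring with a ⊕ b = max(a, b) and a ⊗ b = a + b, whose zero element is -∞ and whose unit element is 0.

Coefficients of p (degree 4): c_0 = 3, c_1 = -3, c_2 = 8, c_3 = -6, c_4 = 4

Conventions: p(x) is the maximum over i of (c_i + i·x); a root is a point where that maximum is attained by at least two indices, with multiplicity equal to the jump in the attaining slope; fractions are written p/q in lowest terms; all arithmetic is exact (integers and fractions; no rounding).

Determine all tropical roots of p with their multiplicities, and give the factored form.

hull edge (i=0, c=3) to (i=2, c=8): slope 5/2, span 2
hull edge (i=2, c=8) to (i=4, c=4): slope -2, span 2
Factored form: p(x) = 4 ⊗ (x ⊕ (-5/2)) ⊗ (x ⊕ (-5/2)) ⊗ (x ⊕ 2) ⊗ (x ⊕ 2)
Answer: roots = -5/2 (mult 2), 2 (mult 2)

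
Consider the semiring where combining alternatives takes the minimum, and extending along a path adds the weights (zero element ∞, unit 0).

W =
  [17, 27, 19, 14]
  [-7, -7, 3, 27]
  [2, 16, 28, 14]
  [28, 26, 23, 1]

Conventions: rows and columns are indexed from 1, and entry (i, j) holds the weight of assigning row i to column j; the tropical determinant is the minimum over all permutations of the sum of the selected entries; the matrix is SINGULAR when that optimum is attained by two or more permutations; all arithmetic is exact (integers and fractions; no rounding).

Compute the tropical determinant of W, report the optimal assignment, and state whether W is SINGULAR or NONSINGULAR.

σ = (1, 2, 3, 4): 17 + (-7) + 28 + 1 = 39
σ = (1, 2, 4, 3): 17 + (-7) + 14 + 23 = 47
σ = (1, 3, 2, 4): 17 + 3 + 16 + 1 = 37
σ = (1, 3, 4, 2): 17 + 3 + 14 + 26 = 60
σ = (1, 4, 2, 3): 17 + 27 + 16 + 23 = 83
σ = (1, 4, 3, 2): 17 + 27 + 28 + 26 = 98
σ = (2, 1, 3, 4): 27 + (-7) + 28 + 1 = 49
σ = (2, 1, 4, 3): 27 + (-7) + 14 + 23 = 57
σ = (2, 3, 1, 4): 27 + 3 + 2 + 1 = 33
σ = (2, 3, 4, 1): 27 + 3 + 14 + 28 = 72
σ = (2, 4, 1, 3): 27 + 27 + 2 + 23 = 79
σ = (2, 4, 3, 1): 27 + 27 + 28 + 28 = 110
σ = (3, 1, 2, 4): 19 + (-7) + 16 + 1 = 29
σ = (3, 1, 4, 2): 19 + (-7) + 14 + 26 = 52
σ = (3, 2, 1, 4): 19 + (-7) + 2 + 1 = 15
σ = (3, 2, 4, 1): 19 + (-7) + 14 + 28 = 54
σ = (3, 4, 1, 2): 19 + 27 + 2 + 26 = 74
σ = (3, 4, 2, 1): 19 + 27 + 16 + 28 = 90
σ = (4, 1, 2, 3): 14 + (-7) + 16 + 23 = 46
σ = (4, 1, 3, 2): 14 + (-7) + 28 + 26 = 61
σ = (4, 2, 1, 3): 14 + (-7) + 2 + 23 = 32
σ = (4, 2, 3, 1): 14 + (-7) + 28 + 28 = 63
σ = (4, 3, 1, 2): 14 + 3 + 2 + 26 = 45
σ = (4, 3, 2, 1): 14 + 3 + 16 + 28 = 61
Optimal value attained by: σ = (3, 2, 1, 4).
Answer: det⊕(W) = 15; verdict: NONSINGULAR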